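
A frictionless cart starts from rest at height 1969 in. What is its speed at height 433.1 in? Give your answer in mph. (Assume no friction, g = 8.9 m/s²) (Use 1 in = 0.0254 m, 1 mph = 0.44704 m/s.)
Convert to SI: h₁−h₂ = 39.0119 m
mgh₁ = mgh₂ + ½mv² ⇒ v = √(2g(h₁−h₂)) = √(2·8.9·39.0119) = 26.3517 m/s = 58.95 mph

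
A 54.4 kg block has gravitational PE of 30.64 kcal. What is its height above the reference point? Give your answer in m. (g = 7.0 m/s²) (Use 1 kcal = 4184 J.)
Convert to SI: m = 54.4 kg, PE = 128198 J
h = PE/(mg) = 128198/(54.4·7.0) = 336.7 m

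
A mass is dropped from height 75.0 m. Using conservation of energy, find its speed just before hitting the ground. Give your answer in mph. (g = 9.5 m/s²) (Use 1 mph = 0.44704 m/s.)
mgh = ½mv² ⇒ v = √(2gh) = √(2·9.5·75.0) = 37.7492 m/s = 84.44 mph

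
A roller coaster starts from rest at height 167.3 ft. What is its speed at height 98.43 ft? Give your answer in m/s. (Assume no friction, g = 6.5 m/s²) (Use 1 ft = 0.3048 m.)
Convert to SI: h₁−h₂ = 20.9916 m
mgh₁ = mgh₂ + ½mv² ⇒ v = √(2g(h₁−h₂)) = √(2·6.5·20.9916) = 16.52 m/s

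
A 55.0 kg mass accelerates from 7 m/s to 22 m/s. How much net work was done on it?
W = ΔKE = ½m(v₂² − v₁²) = ½(55.0)(22² − 7²) = 11962.5 J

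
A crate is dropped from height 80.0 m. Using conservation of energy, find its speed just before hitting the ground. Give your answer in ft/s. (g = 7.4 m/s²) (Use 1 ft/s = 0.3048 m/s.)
mgh = ½mv² ⇒ v = √(2gh) = √(2·7.4·80.0) = 34.4093 m/s = 112.9 ft/s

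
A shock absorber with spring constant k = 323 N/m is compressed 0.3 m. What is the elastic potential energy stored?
PE = ½kx² = ½(323)(0.3)² = 14.54 J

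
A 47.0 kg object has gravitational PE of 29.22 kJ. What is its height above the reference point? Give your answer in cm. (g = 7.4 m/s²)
Convert to SI: m = 47.0 kg, PE = 29220.0 J
h = PE/(mg) = 29220.0/(47.0·7.4) = 84.0138 m = 8401 cm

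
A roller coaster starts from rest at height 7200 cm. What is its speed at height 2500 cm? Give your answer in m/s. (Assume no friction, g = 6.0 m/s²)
Convert to SI: h₁−h₂ = 47.0 m
mgh₁ = mgh₂ + ½mv² ⇒ v = √(2g(h₁−h₂)) = √(2·6.0·47.0) = 23.75 m/s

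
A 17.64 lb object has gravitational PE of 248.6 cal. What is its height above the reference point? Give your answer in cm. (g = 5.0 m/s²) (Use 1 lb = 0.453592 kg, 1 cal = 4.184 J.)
Convert to SI: m = 8.00136 kg, PE = 1040.14 J
h = PE/(mg) = 1040.14/(8.00136·5.0) = 25.9991 m = 2600 cm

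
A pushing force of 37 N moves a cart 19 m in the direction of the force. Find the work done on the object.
W = F·d = (37)(19) = 703.0 J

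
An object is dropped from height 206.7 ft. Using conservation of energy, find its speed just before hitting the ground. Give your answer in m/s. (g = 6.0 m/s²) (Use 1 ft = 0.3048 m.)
Convert to SI: h = 63.0022 m
mgh = ½mv² ⇒ v = √(2gh) = √(2·6.0·63.0022) = 27.5 m/s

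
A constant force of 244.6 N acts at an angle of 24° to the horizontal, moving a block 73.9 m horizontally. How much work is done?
W = F·d·cosθ = (244.6)(73.9)cos(24°) = 16510 J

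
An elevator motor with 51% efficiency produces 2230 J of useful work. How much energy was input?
W_in = W_out/η = 2230/0.51 = 4373 J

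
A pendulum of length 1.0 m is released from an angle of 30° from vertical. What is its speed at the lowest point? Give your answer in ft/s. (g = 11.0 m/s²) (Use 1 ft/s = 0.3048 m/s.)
h = L(1 − cosθ) = 1.0(1 − cos30°) = 0.133975 m
v = √(2gh) = √(2·11.0·0.133975) = 1.71681 m/s = 5.633 ft/s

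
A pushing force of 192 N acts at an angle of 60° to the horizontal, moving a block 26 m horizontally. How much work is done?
W = F·d·cosθ = (192)(26)cos(60°) = 2496 J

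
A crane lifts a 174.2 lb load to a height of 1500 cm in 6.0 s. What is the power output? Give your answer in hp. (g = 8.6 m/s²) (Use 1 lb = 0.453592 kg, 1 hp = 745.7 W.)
Convert to SI: m = 79.0157 kg, h = 15.0 m, t = 6.0 s
P = mgh/t = (79.0157)(8.6)(15.0)/6.0 = 1698.84 W = 2.278 hp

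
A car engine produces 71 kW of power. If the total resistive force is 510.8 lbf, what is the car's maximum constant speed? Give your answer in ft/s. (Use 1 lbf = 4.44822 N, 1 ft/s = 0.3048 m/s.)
Convert to SI: F = 2272.15 N
P = Fv ⇒ v = P/F = 71000 W/2272.15 N = 31.2479 m/s = 102.5 ft/s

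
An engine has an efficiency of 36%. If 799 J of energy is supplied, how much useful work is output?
W_out = η·W_in = 0.36·799 = 287.64 J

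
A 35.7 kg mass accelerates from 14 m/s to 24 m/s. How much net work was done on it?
W = ΔKE = ½m(v₂² − v₁²) = ½(35.7)(24² − 14²) = 6783.0 J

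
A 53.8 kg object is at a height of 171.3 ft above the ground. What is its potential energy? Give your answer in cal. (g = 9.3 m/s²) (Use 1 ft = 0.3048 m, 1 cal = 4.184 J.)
Convert to SI: m = 53.8 kg, h = 52.2122 m
PE = mgh = (53.8)(9.3)(52.2122) = 26123.9 J = 6244 cal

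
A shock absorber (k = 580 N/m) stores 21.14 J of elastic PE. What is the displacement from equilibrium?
x = √(2·PE/k) = √(2·21.14/580) = 0.27 m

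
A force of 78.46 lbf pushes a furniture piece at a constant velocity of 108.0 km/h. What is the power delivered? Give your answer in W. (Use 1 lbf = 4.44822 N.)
Convert to SI: F = 349.007 N, v = 30.0 m/s
P = Fv = (349.007)(30.0) = 10470 W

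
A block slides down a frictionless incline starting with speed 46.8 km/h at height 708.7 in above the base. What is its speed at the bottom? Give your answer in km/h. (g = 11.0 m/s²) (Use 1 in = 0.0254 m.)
Convert to SI: v₀ = 13.0 m/s, h = 18.001 m
½mv₀² + mgh = ½mv² ⇒ v = √(v₀² + 2gh) = √(13.0² + 2·11.0·18.001) = 23.7702 m/s = 85.57 km/h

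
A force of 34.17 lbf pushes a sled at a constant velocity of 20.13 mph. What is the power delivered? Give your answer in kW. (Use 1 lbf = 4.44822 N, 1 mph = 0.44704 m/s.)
Convert to SI: F = 151.996 N, v = 8.99892 m/s
P = Fv = (151.996)(8.99892) = 1367.8 W = 1.368 kW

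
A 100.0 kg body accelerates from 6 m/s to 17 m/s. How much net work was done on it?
W = ΔKE = ½m(v₂² − v₁²) = ½(100.0)(17² − 6²) = 12650.0 J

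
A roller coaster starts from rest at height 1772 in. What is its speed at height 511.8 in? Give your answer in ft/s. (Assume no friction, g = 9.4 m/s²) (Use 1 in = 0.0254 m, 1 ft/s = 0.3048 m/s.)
Convert to SI: h₁−h₂ = 32.0091 m
mgh₁ = mgh₂ + ½mv² ⇒ v = √(2g(h₁−h₂)) = √(2·9.4·32.0091) = 24.531 m/s = 80.48 ft/s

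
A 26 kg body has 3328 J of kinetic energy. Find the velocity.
v = √(2·KE/m) = √(2·3328/26) = 16.0 m/s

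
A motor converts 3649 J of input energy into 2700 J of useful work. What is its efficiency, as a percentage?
η = W_out/W_in = 2700/3649 = 73.99%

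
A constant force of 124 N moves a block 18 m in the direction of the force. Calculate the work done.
W = F·d = (124)(18) = 2232 J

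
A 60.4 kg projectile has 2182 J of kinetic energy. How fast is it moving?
v = √(2·KE/m) = √(2·2182/60.4) = 8.5 m/s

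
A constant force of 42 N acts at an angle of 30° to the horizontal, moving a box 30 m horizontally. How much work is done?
W = F·d·cosθ = (42)(30)cos(30°) = 1091 J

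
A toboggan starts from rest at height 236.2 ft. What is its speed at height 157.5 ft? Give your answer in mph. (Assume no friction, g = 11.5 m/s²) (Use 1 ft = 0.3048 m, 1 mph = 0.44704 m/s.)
Convert to SI: h₁−h₂ = 23.9878 m
mgh₁ = mgh₂ + ½mv² ⇒ v = √(2g(h₁−h₂)) = √(2·11.5·23.9878) = 23.4887 m/s = 52.54 mph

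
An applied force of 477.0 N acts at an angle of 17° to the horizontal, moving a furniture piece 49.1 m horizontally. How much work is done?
W = F·d·cosθ = (477.0)(49.1)cos(17°) = 22400 J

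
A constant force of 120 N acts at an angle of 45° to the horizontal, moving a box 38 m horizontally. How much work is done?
W = F·d·cosθ = (120)(38)cos(45°) = 3224 J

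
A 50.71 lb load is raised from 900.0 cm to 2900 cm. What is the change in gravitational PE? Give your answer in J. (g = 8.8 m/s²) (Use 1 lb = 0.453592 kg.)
Convert to SI: m = 23.0017 kg, Δh = 20.0 m
ΔPE = mgΔh = (23.0017)(8.8)(20.0) = 4048 J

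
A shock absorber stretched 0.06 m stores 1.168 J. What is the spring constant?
k = 2·PE/x² = 2·1.168/(0.06)² = 648.9 N/m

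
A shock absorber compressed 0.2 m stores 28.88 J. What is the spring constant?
k = 2·PE/x² = 2·28.88/(0.2)² = 1444 N/m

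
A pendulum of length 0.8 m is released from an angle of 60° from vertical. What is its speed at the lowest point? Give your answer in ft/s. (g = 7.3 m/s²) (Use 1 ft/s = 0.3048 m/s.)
h = L(1 − cosθ) = 0.8(1 − cos60°) = 0.4 m
v = √(2gh) = √(2·7.3·0.4) = 2.41661 m/s = 7.929 ft/s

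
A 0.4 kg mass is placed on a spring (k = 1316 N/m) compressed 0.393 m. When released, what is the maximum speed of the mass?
½kx² = ½mv² ⇒ v = x√(k/m) = (0.393)√(1316/0.4) = 22.54 m/s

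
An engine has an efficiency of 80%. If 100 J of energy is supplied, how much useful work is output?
W_out = η·W_in = 0.8·100 = 80.0 J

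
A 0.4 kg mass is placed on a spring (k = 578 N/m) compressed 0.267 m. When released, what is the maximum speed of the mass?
½kx² = ½mv² ⇒ v = x√(k/m) = (0.267)√(578/0.4) = 10.15 m/s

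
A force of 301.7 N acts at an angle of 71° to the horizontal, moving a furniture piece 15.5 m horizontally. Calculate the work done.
W = F·d·cosθ = (301.7)(15.5)cos(71°) = 1522 J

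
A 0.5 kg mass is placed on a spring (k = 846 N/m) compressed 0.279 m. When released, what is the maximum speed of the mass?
½kx² = ½mv² ⇒ v = x√(k/m) = (0.279)√(846/0.5) = 11.48 m/s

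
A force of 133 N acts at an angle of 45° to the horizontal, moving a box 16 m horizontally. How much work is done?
W = F·d·cosθ = (133)(16)cos(45°) = 1505 J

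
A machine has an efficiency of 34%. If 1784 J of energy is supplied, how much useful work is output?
W_out = η·W_in = 0.34·1784 = 606.56 J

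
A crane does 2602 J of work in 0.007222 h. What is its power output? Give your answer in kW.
Convert to SI: W = 2602.0 J, t = 25.9992 s
P = W/t = 2602.0/25.9992 = 100.08 W = 0.1001 kW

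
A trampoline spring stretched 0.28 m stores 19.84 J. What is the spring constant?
k = 2·PE/x² = 2·19.84/(0.28)² = 506.1 N/m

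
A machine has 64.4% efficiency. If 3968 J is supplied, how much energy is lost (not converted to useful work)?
W_lost = W_in(1 − η) = 3968·(1 − 0.644) = 1413 J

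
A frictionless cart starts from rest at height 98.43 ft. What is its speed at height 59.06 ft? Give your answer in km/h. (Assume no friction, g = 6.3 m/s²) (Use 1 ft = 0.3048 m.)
Convert to SI: h₁−h₂ = 12.0 m
mgh₁ = mgh₂ + ½mv² ⇒ v = √(2g(h₁−h₂)) = √(2·6.3·12.0) = 12.2963 m/s = 44.27 km/h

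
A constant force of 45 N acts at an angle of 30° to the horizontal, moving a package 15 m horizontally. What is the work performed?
W = F·d·cosθ = (45)(15)cos(30°) = 584.6 J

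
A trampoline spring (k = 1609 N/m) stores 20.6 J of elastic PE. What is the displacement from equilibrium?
x = √(2·PE/k) = √(2·20.6/1609) = 0.16 m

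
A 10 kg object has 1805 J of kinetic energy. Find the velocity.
v = √(2·KE/m) = √(2·1805/10) = 19.0 m/s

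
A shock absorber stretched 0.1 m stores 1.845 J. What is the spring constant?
k = 2·PE/x² = 2·1.845/(0.1)² = 369.0 N/m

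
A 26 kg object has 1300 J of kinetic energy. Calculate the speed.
v = √(2·KE/m) = √(2·1300/26) = 10.0 m/s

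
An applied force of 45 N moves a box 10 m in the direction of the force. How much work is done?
W = F·d = (45)(10) = 450.0 J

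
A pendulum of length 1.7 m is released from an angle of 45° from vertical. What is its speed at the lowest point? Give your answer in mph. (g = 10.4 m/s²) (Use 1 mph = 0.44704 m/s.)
h = L(1 − cosθ) = 1.7(1 − cos45°) = 0.497918 m
v = √(2gh) = √(2·10.4·0.497918) = 3.21818 m/s = 7.199 mph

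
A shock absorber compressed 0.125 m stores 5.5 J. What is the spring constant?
k = 2·PE/x² = 2·5.5/(0.125)² = 704.0 N/m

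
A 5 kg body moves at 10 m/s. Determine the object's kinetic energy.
KE = ½mv² = ½(5)(10)² = 250.0 J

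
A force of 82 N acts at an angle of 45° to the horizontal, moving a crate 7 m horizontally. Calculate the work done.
W = F·d·cosθ = (82)(7)cos(45°) = 405.9 J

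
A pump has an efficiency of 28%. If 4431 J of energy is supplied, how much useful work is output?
W_out = η·W_in = 0.28·4431 = 1240.68 J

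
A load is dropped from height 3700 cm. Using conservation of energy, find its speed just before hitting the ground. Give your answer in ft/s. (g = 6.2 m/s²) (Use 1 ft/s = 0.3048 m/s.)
Convert to SI: h = 37.0 m
mgh = ½mv² ⇒ v = √(2gh) = √(2·6.2·37.0) = 21.4196 m/s = 70.27 ft/s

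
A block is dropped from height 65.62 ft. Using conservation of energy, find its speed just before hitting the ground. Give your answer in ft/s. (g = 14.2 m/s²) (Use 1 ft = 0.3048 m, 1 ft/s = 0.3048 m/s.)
Convert to SI: h = 20.001 m
mgh = ½mv² ⇒ v = √(2gh) = √(2·14.2·20.001) = 23.8333 m/s = 78.19 ft/s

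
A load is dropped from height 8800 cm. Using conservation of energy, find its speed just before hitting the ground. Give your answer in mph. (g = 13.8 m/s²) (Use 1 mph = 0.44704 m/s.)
Convert to SI: h = 88.0 m
mgh = ½mv² ⇒ v = √(2gh) = √(2·13.8·88.0) = 49.2829 m/s = 110.2 mph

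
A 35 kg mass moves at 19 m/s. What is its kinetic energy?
KE = ½mv² = ½(35)(19)² = 6317.5 J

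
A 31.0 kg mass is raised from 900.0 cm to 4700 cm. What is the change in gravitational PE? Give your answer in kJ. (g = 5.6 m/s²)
Convert to SI: m = 31.0 kg, Δh = 38.0 m
ΔPE = mgΔh = (31.0)(5.6)(38.0) = 6596.8 J = 6.597 kJ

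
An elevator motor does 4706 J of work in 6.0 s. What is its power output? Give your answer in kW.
P = W/t = 4706.0/6.0 = 784.333 W = 0.7843 kW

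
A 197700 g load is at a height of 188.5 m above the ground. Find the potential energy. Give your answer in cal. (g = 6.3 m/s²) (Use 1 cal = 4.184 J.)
Convert to SI: m = 197.7 kg, h = 188.5 m
PE = mgh = (197.7)(6.3)(188.5) = 234779 J = 56110 cal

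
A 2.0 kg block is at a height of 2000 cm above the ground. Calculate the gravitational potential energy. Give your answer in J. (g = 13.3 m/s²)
Convert to SI: m = 2.0 kg, h = 20.0 m
PE = mgh = (2.0)(13.3)(20.0) = 532.0 J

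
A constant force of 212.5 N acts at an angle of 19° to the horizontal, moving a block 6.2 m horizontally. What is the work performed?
W = F·d·cosθ = (212.5)(6.2)cos(19°) = 1246 J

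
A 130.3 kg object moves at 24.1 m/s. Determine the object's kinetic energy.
KE = ½mv² = ½(130.3)(24.1)² = 37840 J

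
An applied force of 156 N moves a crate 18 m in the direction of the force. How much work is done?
W = F·d = (156)(18) = 2808 J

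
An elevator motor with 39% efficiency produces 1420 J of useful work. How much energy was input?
W_in = W_out/η = 1420/0.39 = 3641 J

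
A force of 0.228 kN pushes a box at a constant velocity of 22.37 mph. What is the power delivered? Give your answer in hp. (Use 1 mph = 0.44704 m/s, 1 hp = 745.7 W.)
Convert to SI: F = 228.0 N, v = 10.0003 m/s
P = Fv = (228.0)(10.0003) = 2280.06 W = 3.058 hp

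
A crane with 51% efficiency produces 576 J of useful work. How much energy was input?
W_in = W_out/η = 576/0.51 = 1129 J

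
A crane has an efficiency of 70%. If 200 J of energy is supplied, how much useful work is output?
W_out = η·W_in = 0.7·200 = 140.0 J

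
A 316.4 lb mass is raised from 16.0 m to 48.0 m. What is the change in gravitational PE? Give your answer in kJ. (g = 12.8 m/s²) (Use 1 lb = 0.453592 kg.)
Convert to SI: m = 143.517 kg, Δh = 32.0 m
ΔPE = mgΔh = (143.517)(12.8)(32.0) = 58784.4 J = 58.78 kJ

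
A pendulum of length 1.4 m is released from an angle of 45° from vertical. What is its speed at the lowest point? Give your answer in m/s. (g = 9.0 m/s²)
h = L(1 − cosθ) = 1.4(1 − cos45°) = 0.410051 m
v = √(2gh) = √(2·9.0·0.410051) = 2.717 m/s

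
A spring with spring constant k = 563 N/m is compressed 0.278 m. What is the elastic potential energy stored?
PE = ½kx² = ½(563)(0.278)² = 21.76 J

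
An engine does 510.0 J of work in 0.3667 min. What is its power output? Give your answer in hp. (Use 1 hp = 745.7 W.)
Convert to SI: W = 510.0 J, t = 22.002 s
P = W/t = 510.0/22.002 = 23.1797 W = 0.03108 hp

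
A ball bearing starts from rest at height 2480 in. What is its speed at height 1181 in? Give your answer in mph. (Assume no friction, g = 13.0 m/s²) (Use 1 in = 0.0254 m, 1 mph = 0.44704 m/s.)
Convert to SI: h₁−h₂ = 32.9946 m
mgh₁ = mgh₂ + ½mv² ⇒ v = √(2g(h₁−h₂)) = √(2·13.0·32.9946) = 29.2892 m/s = 65.52 mph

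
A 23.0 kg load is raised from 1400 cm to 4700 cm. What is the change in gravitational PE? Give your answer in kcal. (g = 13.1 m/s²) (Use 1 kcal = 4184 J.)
Convert to SI: m = 23.0 kg, Δh = 33.0 m
ΔPE = mgΔh = (23.0)(13.1)(33.0) = 9942.9 J = 2.376 kcal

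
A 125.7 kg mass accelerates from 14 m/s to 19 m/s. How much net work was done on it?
W = ΔKE = ½m(v₂² − v₁²) = ½(125.7)(19² − 14²) = 10370.25 J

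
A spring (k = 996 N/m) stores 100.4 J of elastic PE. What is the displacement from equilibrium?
x = √(2·PE/k) = √(2·100.4/996) = 0.449 m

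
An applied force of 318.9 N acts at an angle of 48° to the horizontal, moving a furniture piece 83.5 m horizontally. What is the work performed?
W = F·d·cosθ = (318.9)(83.5)cos(48°) = 17820 J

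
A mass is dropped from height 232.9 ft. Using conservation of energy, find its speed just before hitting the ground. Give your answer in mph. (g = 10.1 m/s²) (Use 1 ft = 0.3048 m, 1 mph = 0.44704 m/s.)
Convert to SI: h = 70.9879 m
mgh = ½mv² ⇒ v = √(2gh) = √(2·10.1·70.9879) = 37.8676 m/s = 84.71 mph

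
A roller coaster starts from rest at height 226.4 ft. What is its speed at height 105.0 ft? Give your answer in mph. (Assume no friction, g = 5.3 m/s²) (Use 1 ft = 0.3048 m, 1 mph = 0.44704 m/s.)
Convert to SI: h₁−h₂ = 37.0027 m
mgh₁ = mgh₂ + ½mv² ⇒ v = √(2g(h₁−h₂)) = √(2·5.3·37.0027) = 19.8048 m/s = 44.3 mph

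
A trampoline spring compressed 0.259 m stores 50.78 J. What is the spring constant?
k = 2·PE/x² = 2·50.78/(0.259)² = 1514 N/m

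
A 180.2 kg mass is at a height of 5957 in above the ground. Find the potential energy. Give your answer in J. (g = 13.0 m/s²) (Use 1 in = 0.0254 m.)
Convert to SI: m = 180.2 kg, h = 151.308 m
PE = mgh = (180.2)(13.0)(151.308) = 354500 J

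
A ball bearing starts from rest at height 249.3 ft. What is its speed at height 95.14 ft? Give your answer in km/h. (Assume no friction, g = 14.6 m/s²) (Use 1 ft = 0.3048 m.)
Convert to SI: h₁−h₂ = 46.988 m
mgh₁ = mgh₂ + ½mv² ⇒ v = √(2g(h₁−h₂)) = √(2·14.6·46.988) = 37.0412 m/s = 133.3 km/h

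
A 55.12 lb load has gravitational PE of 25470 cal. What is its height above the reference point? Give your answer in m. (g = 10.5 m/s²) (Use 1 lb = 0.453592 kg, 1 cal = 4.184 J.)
Convert to SI: m = 25.002 kg, PE = 106566 J
h = PE/(mg) = 106566/(25.002·10.5) = 405.9 m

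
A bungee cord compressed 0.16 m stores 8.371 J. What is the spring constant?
k = 2·PE/x² = 2·8.371/(0.16)² = 654.0 N/m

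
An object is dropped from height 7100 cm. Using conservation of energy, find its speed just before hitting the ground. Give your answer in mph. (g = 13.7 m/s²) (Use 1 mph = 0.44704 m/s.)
Convert to SI: h = 71.0 m
mgh = ½mv² ⇒ v = √(2gh) = √(2·13.7·71.0) = 44.1067 m/s = 98.66 mph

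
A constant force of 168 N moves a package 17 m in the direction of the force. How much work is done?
W = F·d = (168)(17) = 2856 J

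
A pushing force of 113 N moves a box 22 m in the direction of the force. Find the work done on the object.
W = F·d = (113)(22) = 2486 J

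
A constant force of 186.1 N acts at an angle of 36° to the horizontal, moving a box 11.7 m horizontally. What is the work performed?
W = F·d·cosθ = (186.1)(11.7)cos(36°) = 1762 J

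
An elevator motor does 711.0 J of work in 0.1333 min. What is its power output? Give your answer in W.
Convert to SI: W = 711.0 J, t = 7.998 s
P = W/t = 711.0/7.998 = 88.9 W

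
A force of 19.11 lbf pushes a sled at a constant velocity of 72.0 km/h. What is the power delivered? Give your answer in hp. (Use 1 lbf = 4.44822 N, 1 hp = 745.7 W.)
Convert to SI: F = 85.0055 N, v = 20.0 m/s
P = Fv = (85.0055)(20.0) = 1700.11 W = 2.28 hp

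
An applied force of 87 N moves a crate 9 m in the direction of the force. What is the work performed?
W = F·d = (87)(9) = 783.0 J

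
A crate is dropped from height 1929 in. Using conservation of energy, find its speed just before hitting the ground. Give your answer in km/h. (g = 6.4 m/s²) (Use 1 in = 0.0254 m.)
Convert to SI: h = 48.9966 m
mgh = ½mv² ⇒ v = √(2gh) = √(2·6.4·48.9966) = 25.0431 m/s = 90.16 km/h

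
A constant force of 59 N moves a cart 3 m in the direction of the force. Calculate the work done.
W = F·d = (59)(3) = 177.0 J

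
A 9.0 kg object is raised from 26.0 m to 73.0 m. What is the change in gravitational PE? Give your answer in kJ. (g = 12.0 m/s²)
ΔPE = mgΔh = (9.0)(12.0)(47.0) = 5076.0 J = 5.076 kJ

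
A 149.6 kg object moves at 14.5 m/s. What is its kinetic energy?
KE = ½mv² = ½(149.6)(14.5)² = 15730 J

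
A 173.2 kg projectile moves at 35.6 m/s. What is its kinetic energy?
KE = ½mv² = ½(173.2)(35.6)² = 109800 J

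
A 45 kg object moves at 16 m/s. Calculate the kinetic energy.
KE = ½mv² = ½(45)(16)² = 5760.0 J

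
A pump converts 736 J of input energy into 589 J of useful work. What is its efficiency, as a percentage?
η = W_out/W_in = 589/736 = 80.03%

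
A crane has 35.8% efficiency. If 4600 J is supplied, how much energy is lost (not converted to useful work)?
W_lost = W_in(1 − η) = 4600·(1 − 0.358) = 2953 J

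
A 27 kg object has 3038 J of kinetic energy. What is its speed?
v = √(2·KE/m) = √(2·3038/27) = 15.0 m/s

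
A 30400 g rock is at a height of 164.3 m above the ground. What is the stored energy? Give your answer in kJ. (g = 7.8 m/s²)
Convert to SI: m = 30.4 kg, h = 164.3 m
PE = mgh = (30.4)(7.8)(164.3) = 38958.8 J = 38.96 kJ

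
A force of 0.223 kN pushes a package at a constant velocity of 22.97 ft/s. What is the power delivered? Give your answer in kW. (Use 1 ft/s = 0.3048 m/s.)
Convert to SI: F = 223.0 N, v = 7.00126 m/s
P = Fv = (223.0)(7.00126) = 1561.28 W = 1.561 kW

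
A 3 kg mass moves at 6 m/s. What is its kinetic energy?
KE = ½mv² = ½(3)(6)² = 54.0 J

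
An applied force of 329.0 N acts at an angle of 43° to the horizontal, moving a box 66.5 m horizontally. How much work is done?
W = F·d·cosθ = (329.0)(66.5)cos(43°) = 16000 J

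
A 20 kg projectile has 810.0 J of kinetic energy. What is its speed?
v = √(2·KE/m) = √(2·810.0/20) = 9.0 m/s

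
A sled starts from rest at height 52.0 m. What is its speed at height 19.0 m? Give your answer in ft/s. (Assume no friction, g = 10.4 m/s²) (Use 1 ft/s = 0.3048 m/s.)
mgh₁ = mgh₂ + ½mv² ⇒ v = √(2g(h₁−h₂)) = √(2·10.4·33.0) = 26.1992 m/s = 85.96 ft/s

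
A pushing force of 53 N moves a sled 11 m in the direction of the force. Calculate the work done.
W = F·d = (53)(11) = 583.0 J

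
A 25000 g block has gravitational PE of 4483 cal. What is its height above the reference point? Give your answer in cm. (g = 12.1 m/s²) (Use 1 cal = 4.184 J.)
Convert to SI: m = 25.0 kg, PE = 18756.9 J
h = PE/(mg) = 18756.9/(25.0·12.1) = 62.0062 m = 6201 cm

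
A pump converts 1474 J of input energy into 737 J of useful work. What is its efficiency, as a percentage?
η = W_out/W_in = 737/1474 = 50.0%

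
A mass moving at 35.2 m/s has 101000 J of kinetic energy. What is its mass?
m = 2·KE/v² = 2·101000/(35.2)² = 163.0 kg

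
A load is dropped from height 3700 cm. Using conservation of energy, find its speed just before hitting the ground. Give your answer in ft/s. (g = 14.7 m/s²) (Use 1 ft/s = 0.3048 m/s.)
Convert to SI: h = 37.0 m
mgh = ½mv² ⇒ v = √(2gh) = √(2·14.7·37.0) = 32.9818 m/s = 108.2 ft/s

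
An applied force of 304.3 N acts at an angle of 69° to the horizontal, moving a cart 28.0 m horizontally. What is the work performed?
W = F·d·cosθ = (304.3)(28.0)cos(69°) = 3053 J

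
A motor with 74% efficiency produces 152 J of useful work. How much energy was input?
W_in = W_out/η = 152/0.74 = 205.4 J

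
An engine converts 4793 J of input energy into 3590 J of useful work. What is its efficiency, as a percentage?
η = W_out/W_in = 3590/4793 = 74.9%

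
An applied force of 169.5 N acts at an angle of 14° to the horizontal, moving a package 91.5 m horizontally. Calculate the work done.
W = F·d·cosθ = (169.5)(91.5)cos(14°) = 15050 J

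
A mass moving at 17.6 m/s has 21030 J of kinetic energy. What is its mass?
m = 2·KE/v² = 2·21030/(17.6)² = 135.8 kg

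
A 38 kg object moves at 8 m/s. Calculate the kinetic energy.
KE = ½mv² = ½(38)(8)² = 1216.0 J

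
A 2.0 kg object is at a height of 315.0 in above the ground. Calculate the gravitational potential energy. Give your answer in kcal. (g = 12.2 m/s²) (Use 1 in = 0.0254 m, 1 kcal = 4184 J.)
Convert to SI: m = 2.0 kg, h = 8.001 m
PE = mgh = (2.0)(12.2)(8.001) = 195.224 J = 0.04666 kcal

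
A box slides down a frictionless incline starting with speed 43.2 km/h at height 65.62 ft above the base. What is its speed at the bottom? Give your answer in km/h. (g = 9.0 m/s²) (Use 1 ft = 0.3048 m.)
Convert to SI: v₀ = 12.0 m/s, h = 20.001 m
½mv₀² + mgh = ½mv² ⇒ v = √(v₀² + 2gh) = √(12.0² + 2·9.0·20.001) = 22.4503 m/s = 80.82 km/h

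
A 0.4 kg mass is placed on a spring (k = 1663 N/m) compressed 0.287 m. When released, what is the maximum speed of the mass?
½kx² = ½mv² ⇒ v = x√(k/m) = (0.287)√(1663/0.4) = 18.51 m/s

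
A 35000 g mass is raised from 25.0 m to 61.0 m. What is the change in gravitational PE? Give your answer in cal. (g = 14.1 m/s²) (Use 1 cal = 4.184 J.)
Convert to SI: m = 35.0 kg, Δh = 36.0 m
ΔPE = mgΔh = (35.0)(14.1)(36.0) = 17766.0 J = 4246 cal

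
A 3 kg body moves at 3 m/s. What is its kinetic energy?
KE = ½mv² = ½(3)(3)² = 13.5 J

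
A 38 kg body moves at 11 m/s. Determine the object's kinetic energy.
KE = ½mv² = ½(38)(11)² = 2299.0 J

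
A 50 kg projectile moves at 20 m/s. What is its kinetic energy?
KE = ½mv² = ½(50)(20)² = 10000.0 J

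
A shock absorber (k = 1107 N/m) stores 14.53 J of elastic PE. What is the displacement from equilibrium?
x = √(2·PE/k) = √(2·14.53/1107) = 0.162 m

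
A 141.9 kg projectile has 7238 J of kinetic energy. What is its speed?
v = √(2·KE/m) = √(2·7238/141.9) = 10.1 m/s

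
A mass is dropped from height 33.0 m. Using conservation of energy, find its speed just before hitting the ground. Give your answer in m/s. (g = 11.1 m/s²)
mgh = ½mv² ⇒ v = √(2gh) = √(2·11.1·33.0) = 27.07 m/s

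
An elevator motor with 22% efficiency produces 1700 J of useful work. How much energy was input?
W_in = W_out/η = 1700/0.22 = 7727 J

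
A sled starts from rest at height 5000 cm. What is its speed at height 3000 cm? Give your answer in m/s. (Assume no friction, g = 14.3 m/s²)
Convert to SI: h₁−h₂ = 20.0 m
mgh₁ = mgh₂ + ½mv² ⇒ v = √(2g(h₁−h₂)) = √(2·14.3·20.0) = 23.92 m/s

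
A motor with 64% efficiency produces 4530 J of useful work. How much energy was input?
W_in = W_out/η = 4530/0.64 = 7078 J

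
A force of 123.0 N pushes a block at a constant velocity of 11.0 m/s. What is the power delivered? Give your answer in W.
P = Fv = (123.0)(11.0) = 1353 W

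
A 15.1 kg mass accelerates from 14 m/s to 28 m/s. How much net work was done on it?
W = ΔKE = ½m(v₂² − v₁²) = ½(15.1)(28² − 14²) = 4439.4 J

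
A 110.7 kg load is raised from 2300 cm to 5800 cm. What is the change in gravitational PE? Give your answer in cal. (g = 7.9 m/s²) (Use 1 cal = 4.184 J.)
Convert to SI: m = 110.7 kg, Δh = 35.0 m
ΔPE = mgΔh = (110.7)(7.9)(35.0) = 30608.6 J = 7316 cal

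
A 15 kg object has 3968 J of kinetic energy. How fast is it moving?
v = √(2·KE/m) = √(2·3968/15) = 23.0 m/s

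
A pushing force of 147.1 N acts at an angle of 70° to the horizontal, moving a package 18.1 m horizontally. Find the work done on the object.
W = F·d·cosθ = (147.1)(18.1)cos(70°) = 910.6 J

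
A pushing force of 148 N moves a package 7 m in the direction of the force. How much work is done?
W = F·d = (148)(7) = 1036 J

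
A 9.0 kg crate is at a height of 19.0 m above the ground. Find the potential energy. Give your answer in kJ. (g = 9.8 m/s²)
PE = mgh = (9.0)(9.8)(19.0) = 1675.8 J = 1.676 kJ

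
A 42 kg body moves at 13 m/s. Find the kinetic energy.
KE = ½mv² = ½(42)(13)² = 3549.0 J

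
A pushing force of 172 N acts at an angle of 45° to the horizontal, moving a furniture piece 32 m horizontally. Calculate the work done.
W = F·d·cosθ = (172)(32)cos(45°) = 3892 J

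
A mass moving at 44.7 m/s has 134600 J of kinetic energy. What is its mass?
m = 2·KE/v² = 2·134600/(44.7)² = 134.7 kg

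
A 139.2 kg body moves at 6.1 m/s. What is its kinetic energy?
KE = ½mv² = ½(139.2)(6.1)² = 2590 J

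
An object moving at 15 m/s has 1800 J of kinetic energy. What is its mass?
m = 2·KE/v² = 2·1800/(15)² = 16.0 kg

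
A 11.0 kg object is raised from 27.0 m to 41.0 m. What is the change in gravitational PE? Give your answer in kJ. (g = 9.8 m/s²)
ΔPE = mgΔh = (11.0)(9.8)(14.0) = 1509.2 J = 1.509 kJ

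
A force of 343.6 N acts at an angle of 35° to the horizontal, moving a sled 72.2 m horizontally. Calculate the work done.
W = F·d·cosθ = (343.6)(72.2)cos(35°) = 20320 J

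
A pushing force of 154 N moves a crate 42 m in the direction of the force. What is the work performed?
W = F·d = (154)(42) = 6468 J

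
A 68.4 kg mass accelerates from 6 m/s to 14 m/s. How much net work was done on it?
W = ΔKE = ½m(v₂² − v₁²) = ½(68.4)(14² − 6²) = 5472.0 J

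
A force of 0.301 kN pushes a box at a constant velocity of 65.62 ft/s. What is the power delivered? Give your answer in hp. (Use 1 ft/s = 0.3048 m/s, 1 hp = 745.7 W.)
Convert to SI: F = 301.0 N, v = 20.001 m/s
P = Fv = (301.0)(20.001) = 6020.29 W = 8.073 hp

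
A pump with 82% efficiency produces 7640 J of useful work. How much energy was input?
W_in = W_out/η = 7640/0.82 = 9317 J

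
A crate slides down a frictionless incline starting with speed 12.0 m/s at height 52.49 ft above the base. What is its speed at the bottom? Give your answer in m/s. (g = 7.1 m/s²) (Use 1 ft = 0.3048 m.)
Convert to SI: v₀ = 12.0 m/s, h = 15.999 m
½mv₀² + mgh = ½mv² ⇒ v = √(v₀² + 2gh) = √(12.0² + 2·7.1·15.999) = 19.27 m/s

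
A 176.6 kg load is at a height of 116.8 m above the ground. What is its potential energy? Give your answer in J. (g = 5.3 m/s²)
PE = mgh = (176.6)(5.3)(116.8) = 109300 J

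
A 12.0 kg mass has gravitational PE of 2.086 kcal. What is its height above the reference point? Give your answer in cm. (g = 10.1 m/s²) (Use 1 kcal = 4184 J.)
Convert to SI: m = 12.0 kg, PE = 8727.82 J
h = PE/(mg) = 8727.82/(12.0·10.1) = 72.0117 m = 7201 cm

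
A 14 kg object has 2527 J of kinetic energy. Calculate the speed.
v = √(2·KE/m) = √(2·2527/14) = 19.0 m/s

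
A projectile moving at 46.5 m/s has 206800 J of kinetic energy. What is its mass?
m = 2·KE/v² = 2·206800/(46.5)² = 191.3 kg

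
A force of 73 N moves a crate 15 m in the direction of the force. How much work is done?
W = F·d = (73)(15) = 1095 J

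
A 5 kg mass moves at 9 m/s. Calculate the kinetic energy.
KE = ½mv² = ½(5)(9)² = 202.5 J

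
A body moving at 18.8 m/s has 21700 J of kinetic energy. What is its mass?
m = 2·KE/v² = 2·21700/(18.8)² = 122.8 kg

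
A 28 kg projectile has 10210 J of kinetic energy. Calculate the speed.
v = √(2·KE/m) = √(2·10210/28) = 27.01 m/s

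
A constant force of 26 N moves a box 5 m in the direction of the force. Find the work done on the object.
W = F·d = (26)(5) = 130.0 J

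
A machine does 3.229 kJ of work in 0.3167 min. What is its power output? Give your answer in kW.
Convert to SI: W = 3229.0 J, t = 19.002 s
P = W/t = 3229.0/19.002 = 169.929 W = 0.1699 kW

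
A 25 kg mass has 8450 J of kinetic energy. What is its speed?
v = √(2·KE/m) = √(2·8450/25) = 26.0 m/s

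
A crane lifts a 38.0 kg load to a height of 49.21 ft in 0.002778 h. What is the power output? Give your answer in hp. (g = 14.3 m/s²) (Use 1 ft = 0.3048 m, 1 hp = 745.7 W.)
Convert to SI: m = 38.0 kg, h = 14.9992 m, t = 10.0008 s
P = mgh/t = (38.0)(14.3)(14.9992)/10.0008 = 814.992 W = 1.093 hp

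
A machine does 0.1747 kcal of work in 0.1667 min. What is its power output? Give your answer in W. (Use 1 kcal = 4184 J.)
Convert to SI: W = 730.945 J, t = 10.002 s
P = W/t = 730.945/10.002 = 73.08 W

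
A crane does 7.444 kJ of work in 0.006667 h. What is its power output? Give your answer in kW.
Convert to SI: W = 7444.0 J, t = 24.0012 s
P = W/t = 7444.0/24.0012 = 310.151 W = 0.3102 kW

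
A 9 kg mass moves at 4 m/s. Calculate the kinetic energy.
KE = ½mv² = ½(9)(4)² = 72.0 J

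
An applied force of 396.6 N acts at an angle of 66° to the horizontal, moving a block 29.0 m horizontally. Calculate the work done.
W = F·d·cosθ = (396.6)(29.0)cos(66°) = 4678 J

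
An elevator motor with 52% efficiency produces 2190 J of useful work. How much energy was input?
W_in = W_out/η = 2190/0.52 = 4212 J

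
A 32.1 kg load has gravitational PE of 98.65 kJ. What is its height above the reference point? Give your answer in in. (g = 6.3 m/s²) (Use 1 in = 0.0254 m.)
Convert to SI: m = 32.1 kg, PE = 98650.0 J
h = PE/(mg) = 98650.0/(32.1·6.3) = 487.811 m = 19210 in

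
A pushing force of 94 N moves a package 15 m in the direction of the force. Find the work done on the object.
W = F·d = (94)(15) = 1410 J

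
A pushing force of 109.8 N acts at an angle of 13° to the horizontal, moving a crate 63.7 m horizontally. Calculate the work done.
W = F·d·cosθ = (109.8)(63.7)cos(13°) = 6815 J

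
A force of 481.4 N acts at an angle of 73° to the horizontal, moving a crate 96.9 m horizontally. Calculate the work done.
W = F·d·cosθ = (481.4)(96.9)cos(73°) = 13640 J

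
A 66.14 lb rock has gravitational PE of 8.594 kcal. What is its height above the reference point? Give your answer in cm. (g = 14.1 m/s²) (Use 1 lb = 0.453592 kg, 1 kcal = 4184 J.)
Convert to SI: m = 30.0006 kg, PE = 35957.3 J
h = PE/(mg) = 35957.3/(30.0006·14.1) = 85.0038 m = 8500 cm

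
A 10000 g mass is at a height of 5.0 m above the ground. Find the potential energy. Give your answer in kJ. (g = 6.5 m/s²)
Convert to SI: m = 10.0 kg, h = 5.0 m
PE = mgh = (10.0)(6.5)(5.0) = 325.0 J = 0.325 kJ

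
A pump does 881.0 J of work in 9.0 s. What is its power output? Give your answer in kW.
P = W/t = 881.0/9.0 = 97.8889 W = 0.09789 kW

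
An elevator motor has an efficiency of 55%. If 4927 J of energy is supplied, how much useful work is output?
W_out = η·W_in = 0.55·4927 = 2709.85 J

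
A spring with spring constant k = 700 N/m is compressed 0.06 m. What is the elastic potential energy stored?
PE = ½kx² = ½(700)(0.06)² = 1.26 J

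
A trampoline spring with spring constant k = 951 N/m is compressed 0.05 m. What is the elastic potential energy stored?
PE = ½kx² = ½(951)(0.05)² = 1.189 J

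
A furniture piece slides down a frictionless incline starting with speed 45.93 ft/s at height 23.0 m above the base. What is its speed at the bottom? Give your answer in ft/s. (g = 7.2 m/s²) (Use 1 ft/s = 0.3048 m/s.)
Convert to SI: v₀ = 13.9995 m/s, h = 23.0 m
½mv₀² + mgh = ½mv² ⇒ v = √(v₀² + 2gh) = √(13.9995² + 2·7.2·23.0) = 22.9605 m/s = 75.33 ft/s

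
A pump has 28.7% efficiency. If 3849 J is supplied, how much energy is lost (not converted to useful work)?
W_lost = W_in(1 − η) = 3849·(1 − 0.287) = 2744 J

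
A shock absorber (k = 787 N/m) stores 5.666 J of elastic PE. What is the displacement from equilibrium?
x = √(2·PE/k) = √(2·5.666/787) = 0.12 m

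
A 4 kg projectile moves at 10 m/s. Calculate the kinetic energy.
KE = ½mv² = ½(4)(10)² = 200.0 J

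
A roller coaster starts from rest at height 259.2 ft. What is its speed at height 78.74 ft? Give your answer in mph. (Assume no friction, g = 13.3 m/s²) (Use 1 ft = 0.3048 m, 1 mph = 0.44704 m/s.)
Convert to SI: h₁−h₂ = 55.0042 m
mgh₁ = mgh₂ + ½mv² ⇒ v = √(2g(h₁−h₂)) = √(2·13.3·55.0042) = 38.2506 m/s = 85.56 mph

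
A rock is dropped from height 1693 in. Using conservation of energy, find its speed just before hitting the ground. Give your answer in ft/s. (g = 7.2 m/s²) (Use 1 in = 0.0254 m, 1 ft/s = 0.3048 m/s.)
Convert to SI: h = 43.0022 m
mgh = ½mv² ⇒ v = √(2gh) = √(2·7.2·43.0022) = 24.8844 m/s = 81.64 ft/s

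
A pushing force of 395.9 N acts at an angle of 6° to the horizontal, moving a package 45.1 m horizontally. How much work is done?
W = F·d·cosθ = (395.9)(45.1)cos(6°) = 17760 J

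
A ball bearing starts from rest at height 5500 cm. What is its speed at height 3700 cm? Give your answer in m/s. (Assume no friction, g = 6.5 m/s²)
Convert to SI: h₁−h₂ = 18.0 m
mgh₁ = mgh₂ + ½mv² ⇒ v = √(2g(h₁−h₂)) = √(2·6.5·18.0) = 15.3 m/s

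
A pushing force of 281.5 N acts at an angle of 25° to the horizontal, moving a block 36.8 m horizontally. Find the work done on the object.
W = F·d·cosθ = (281.5)(36.8)cos(25°) = 9389 J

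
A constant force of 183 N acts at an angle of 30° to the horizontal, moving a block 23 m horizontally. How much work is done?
W = F·d·cosθ = (183)(23)cos(30°) = 3645 J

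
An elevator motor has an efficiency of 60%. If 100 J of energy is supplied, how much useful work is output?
W_out = η·W_in = 0.6·100 = 60.0 J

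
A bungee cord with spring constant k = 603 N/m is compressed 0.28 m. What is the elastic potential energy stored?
PE = ½kx² = ½(603)(0.28)² = 23.64 J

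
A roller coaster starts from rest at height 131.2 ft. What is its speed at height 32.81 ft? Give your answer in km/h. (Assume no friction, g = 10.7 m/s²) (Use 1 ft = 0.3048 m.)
Convert to SI: h₁−h₂ = 29.9893 m
mgh₁ = mgh₂ + ½mv² ⇒ v = √(2g(h₁−h₂)) = √(2·10.7·29.9893) = 25.3332 m/s = 91.2 km/h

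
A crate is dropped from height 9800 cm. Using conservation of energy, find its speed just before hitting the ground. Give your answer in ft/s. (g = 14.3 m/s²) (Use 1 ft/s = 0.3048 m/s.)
Convert to SI: h = 98.0 m
mgh = ½mv² ⇒ v = √(2gh) = √(2·14.3·98.0) = 52.9415 m/s = 173.7 ft/s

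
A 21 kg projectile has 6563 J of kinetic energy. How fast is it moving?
v = √(2·KE/m) = √(2·6563/21) = 25.0 m/s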